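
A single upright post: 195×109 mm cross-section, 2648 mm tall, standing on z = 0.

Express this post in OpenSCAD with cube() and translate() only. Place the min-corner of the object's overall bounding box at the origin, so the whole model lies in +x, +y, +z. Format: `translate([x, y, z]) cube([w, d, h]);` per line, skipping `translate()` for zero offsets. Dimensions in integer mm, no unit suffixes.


cube([195, 109, 2648]);


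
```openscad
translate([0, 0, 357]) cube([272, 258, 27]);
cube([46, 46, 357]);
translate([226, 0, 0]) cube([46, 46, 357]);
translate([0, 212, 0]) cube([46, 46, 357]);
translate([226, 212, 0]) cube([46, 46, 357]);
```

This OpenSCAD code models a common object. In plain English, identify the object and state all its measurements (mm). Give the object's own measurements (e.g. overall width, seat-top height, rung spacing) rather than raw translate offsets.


A simple wooden stool: a rectangular seat 272 mm (x) by 258 mm (y), 27 mm thick, top face at z = 384 mm, on four square legs, each 46×46 mm in cross-section. The legs rest on z = 0, each flush with a corner of the seat.


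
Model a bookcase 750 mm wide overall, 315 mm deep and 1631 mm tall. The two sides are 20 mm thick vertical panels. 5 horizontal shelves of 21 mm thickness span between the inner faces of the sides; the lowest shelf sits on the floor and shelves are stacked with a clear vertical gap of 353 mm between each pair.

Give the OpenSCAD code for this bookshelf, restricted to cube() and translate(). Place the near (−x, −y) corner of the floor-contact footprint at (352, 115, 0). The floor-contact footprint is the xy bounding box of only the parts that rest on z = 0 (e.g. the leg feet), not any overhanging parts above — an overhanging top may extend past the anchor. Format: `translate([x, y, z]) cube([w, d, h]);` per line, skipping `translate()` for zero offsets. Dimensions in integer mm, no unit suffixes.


translate([352, 115, 0]) cube([20, 315, 1631]);
translate([1082, 115, 0]) cube([20, 315, 1631]);
translate([372, 115, 0]) cube([710, 315, 21]);
translate([372, 115, 374]) cube([710, 315, 21]);
translate([372, 115, 748]) cube([710, 315, 21]);
translate([372, 115, 1122]) cube([710, 315, 21]);
translate([372, 115, 1496]) cube([710, 315, 21]);


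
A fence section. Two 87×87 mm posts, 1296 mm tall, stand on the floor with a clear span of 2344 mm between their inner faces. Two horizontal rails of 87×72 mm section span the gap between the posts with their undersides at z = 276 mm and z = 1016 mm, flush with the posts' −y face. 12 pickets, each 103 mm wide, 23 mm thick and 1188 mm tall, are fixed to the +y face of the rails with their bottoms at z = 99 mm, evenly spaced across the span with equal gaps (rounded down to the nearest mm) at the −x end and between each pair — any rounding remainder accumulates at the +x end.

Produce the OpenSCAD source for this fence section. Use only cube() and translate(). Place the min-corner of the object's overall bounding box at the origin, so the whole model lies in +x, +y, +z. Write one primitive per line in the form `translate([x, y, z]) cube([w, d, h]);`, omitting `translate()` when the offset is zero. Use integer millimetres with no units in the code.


cube([87, 87, 1296]);
translate([2431, 0, 0]) cube([87, 87, 1296]);
translate([87, 0, 276]) cube([2344, 87, 72]);
translate([87, 0, 1016]) cube([2344, 87, 72]);
translate([172, 87, 99]) cube([103, 23, 1188]);
translate([360, 87, 99]) cube([103, 23, 1188]);
translate([548, 87, 99]) cube([103, 23, 1188]);
translate([736, 87, 99]) cube([103, 23, 1188]);
translate([924, 87, 99]) cube([103, 23, 1188]);
translate([1112, 87, 99]) cube([103, 23, 1188]);
translate([1300, 87, 99]) cube([103, 23, 1188]);
translate([1488, 87, 99]) cube([103, 23, 1188]);
translate([1676, 87, 99]) cube([103, 23, 1188]);
translate([1864, 87, 99]) cube([103, 23, 1188]);
translate([2052, 87, 99]) cube([103, 23, 1188]);
translate([2240, 87, 99]) cube([103, 23, 1188]);


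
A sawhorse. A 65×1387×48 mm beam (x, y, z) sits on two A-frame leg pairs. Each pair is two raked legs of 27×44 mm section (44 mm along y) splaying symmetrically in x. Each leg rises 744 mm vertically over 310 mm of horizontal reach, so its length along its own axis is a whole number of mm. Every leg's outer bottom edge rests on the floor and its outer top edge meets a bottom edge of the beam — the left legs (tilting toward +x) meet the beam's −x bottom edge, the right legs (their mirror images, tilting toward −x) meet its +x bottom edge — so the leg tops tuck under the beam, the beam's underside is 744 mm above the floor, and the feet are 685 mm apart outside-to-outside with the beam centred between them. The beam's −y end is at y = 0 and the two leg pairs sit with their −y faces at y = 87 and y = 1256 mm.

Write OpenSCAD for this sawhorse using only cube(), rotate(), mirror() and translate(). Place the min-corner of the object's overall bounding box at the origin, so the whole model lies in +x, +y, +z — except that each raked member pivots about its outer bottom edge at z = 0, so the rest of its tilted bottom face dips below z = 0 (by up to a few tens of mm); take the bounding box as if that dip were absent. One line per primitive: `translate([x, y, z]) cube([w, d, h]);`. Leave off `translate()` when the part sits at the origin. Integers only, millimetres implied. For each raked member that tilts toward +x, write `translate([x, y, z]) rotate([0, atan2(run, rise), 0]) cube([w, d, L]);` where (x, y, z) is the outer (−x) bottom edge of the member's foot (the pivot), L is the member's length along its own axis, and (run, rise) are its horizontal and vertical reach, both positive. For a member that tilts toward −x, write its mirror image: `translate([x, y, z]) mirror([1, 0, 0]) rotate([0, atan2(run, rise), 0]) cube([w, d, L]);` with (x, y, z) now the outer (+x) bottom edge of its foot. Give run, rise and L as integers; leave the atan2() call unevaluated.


translate([310, 0, 744]) cube([65, 1387, 48]);
translate([0, 87, 0]) rotate([0, atan2(310, 744), 0]) cube([27, 44, 806]);
translate([685, 87, 0]) mirror([1, 0, 0]) rotate([0, atan2(310, 744), 0]) cube([27, 44, 806]);
translate([0, 1256, 0]) rotate([0, atan2(310, 744), 0]) cube([27, 44, 806]);
translate([685, 1256, 0]) mirror([1, 0, 0]) rotate([0, atan2(310, 744), 0]) cube([27, 44, 806]);


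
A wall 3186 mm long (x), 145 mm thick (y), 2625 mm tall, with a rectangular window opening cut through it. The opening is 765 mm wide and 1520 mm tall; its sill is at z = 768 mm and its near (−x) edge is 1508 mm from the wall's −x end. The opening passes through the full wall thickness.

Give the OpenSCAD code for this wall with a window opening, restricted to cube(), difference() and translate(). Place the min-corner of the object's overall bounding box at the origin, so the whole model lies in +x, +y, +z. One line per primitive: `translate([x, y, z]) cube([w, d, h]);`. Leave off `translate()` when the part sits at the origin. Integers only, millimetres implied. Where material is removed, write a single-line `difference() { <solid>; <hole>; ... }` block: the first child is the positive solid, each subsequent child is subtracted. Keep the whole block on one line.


difference() { cube([3186, 145, 2625]); translate([1508, 0, 768]) cube([765, 145, 1520]); }


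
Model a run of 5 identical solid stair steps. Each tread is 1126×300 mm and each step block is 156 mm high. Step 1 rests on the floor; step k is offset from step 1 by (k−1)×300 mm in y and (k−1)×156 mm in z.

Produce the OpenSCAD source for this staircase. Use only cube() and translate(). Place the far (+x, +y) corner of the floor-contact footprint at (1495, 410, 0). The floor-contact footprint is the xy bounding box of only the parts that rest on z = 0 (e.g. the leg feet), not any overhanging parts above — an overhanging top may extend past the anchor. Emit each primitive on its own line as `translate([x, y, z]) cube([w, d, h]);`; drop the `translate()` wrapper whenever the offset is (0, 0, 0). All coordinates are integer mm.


translate([369, 110, 0]) cube([1126, 300, 156]);
translate([369, 410, 156]) cube([1126, 300, 156]);
translate([369, 710, 312]) cube([1126, 300, 156]);
translate([369, 1010, 468]) cube([1126, 300, 156]);
translate([369, 1310, 624]) cube([1126, 300, 156]);


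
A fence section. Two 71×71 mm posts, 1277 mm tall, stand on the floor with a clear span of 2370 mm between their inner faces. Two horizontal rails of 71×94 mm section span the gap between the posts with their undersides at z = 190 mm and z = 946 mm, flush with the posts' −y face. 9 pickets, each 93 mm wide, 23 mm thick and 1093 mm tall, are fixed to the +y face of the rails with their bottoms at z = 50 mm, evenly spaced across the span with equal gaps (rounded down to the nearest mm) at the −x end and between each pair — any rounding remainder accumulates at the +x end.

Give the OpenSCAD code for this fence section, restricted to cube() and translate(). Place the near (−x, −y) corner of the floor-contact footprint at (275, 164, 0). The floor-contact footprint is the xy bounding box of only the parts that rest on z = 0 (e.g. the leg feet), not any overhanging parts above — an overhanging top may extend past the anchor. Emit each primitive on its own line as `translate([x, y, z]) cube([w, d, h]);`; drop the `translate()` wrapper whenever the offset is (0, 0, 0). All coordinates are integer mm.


translate([275, 164, 0]) cube([71, 71, 1277]);
translate([2716, 164, 0]) cube([71, 71, 1277]);
translate([346, 164, 190]) cube([2370, 71, 94]);
translate([346, 164, 946]) cube([2370, 71, 94]);
translate([499, 235, 50]) cube([93, 23, 1093]);
translate([745, 235, 50]) cube([93, 23, 1093]);
translate([991, 235, 50]) cube([93, 23, 1093]);
translate([1237, 235, 50]) cube([93, 23, 1093]);
translate([1483, 235, 50]) cube([93, 23, 1093]);
translate([1729, 235, 50]) cube([93, 23, 1093]);
translate([1975, 235, 50]) cube([93, 23, 1093]);
translate([2221, 235, 50]) cube([93, 23, 1093]);
translate([2467, 235, 50]) cube([93, 23, 1093]);


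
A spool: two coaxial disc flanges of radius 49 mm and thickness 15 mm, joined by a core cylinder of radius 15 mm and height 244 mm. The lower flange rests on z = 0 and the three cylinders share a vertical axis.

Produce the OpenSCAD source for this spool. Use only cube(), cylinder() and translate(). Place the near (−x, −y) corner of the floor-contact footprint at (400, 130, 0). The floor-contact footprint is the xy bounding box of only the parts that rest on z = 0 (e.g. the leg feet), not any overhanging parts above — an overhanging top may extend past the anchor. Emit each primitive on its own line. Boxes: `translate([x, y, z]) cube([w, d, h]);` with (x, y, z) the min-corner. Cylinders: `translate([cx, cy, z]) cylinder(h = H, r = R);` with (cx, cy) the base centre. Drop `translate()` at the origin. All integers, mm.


translate([449, 179, 0]) cylinder(h = 15, r = 49);
translate([449, 179, 15]) cylinder(h = 244, r = 15);
translate([449, 179, 259]) cylinder(h = 15, r = 49);


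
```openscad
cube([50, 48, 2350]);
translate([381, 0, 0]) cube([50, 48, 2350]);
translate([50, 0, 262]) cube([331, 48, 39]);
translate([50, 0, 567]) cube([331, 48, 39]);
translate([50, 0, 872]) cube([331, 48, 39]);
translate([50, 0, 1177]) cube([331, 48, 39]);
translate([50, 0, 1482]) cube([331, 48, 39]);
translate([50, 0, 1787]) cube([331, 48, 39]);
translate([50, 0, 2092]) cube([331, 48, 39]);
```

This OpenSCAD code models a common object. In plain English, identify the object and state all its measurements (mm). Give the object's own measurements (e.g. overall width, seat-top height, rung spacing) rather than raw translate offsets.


A straight ladder. Two 50×48 mm vertical rails, 2350 mm tall, stand 431 mm apart (outside-to-outside) with their front faces coplanar on the −y side. 7 rungs, each 48 mm deep and 39 mm tall, span between the inner faces of the rails, front faces flush with the rails. The lowest rung's underside is at z = 262 mm and rungs are spaced 305 mm apart (underside to underside).


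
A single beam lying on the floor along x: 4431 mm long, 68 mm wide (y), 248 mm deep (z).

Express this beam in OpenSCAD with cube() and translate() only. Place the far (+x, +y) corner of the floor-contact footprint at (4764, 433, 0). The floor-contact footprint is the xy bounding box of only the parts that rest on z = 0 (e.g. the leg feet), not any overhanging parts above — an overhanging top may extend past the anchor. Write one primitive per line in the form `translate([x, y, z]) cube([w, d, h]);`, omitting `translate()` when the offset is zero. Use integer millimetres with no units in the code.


translate([333, 365, 0]) cube([4431, 68, 248]);


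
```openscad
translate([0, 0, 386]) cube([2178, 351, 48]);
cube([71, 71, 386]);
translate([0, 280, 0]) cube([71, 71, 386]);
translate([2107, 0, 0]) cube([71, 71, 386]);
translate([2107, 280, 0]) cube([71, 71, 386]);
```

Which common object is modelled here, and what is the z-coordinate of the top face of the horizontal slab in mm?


A bench. The seat-top height is 434 mm.

A long slab on four corner posts — a bench. The slab sits at z = 386 with thickness 48, so the top is 386 + 48 = 434 mm.


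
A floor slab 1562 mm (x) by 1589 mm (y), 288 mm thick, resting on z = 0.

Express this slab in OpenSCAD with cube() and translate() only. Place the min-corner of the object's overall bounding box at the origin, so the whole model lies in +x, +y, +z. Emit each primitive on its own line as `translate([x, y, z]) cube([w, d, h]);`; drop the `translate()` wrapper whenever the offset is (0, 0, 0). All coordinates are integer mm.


cube([1562, 1589, 288]);


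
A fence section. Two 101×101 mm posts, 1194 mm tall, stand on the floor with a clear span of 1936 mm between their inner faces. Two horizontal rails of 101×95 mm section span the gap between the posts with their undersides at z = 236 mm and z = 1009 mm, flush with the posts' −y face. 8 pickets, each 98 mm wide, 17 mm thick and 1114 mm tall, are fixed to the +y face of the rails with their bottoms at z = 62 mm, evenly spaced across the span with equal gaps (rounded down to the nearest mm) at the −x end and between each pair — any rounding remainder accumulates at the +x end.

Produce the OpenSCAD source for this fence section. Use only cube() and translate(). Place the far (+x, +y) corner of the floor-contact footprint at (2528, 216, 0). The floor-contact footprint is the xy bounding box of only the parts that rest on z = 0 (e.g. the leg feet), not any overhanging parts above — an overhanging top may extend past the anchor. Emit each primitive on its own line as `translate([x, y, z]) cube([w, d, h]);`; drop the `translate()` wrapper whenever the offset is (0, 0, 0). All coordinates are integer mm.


translate([390, 115, 0]) cube([101, 101, 1194]);
translate([2427, 115, 0]) cube([101, 101, 1194]);
translate([491, 115, 236]) cube([1936, 101, 95]);
translate([491, 115, 1009]) cube([1936, 101, 95]);
translate([619, 216, 62]) cube([98, 17, 1114]);
translate([845, 216, 62]) cube([98, 17, 1114]);
translate([1071, 216, 62]) cube([98, 17, 1114]);
translate([1297, 216, 62]) cube([98, 17, 1114]);
translate([1523, 216, 62]) cube([98, 17, 1114]);
translate([1749, 216, 62]) cube([98, 17, 1114]);
translate([1975, 216, 62]) cube([98, 17, 1114]);
translate([2201, 216, 62]) cube([98, 17, 1114]);


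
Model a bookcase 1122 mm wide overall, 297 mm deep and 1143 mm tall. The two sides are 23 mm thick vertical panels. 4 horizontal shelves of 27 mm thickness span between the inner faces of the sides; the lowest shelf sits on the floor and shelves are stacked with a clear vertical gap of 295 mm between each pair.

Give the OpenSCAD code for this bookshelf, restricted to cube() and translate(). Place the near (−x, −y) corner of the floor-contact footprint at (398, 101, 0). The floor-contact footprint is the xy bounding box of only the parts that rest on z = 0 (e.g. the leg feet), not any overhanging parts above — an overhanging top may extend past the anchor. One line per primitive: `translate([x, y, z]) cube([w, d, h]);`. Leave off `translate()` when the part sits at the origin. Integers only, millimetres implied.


translate([398, 101, 0]) cube([23, 297, 1143]);
translate([1497, 101, 0]) cube([23, 297, 1143]);
translate([421, 101, 0]) cube([1076, 297, 27]);
translate([421, 101, 322]) cube([1076, 297, 27]);
translate([421, 101, 644]) cube([1076, 297, 27]);
translate([421, 101, 966]) cube([1076, 297, 27]);


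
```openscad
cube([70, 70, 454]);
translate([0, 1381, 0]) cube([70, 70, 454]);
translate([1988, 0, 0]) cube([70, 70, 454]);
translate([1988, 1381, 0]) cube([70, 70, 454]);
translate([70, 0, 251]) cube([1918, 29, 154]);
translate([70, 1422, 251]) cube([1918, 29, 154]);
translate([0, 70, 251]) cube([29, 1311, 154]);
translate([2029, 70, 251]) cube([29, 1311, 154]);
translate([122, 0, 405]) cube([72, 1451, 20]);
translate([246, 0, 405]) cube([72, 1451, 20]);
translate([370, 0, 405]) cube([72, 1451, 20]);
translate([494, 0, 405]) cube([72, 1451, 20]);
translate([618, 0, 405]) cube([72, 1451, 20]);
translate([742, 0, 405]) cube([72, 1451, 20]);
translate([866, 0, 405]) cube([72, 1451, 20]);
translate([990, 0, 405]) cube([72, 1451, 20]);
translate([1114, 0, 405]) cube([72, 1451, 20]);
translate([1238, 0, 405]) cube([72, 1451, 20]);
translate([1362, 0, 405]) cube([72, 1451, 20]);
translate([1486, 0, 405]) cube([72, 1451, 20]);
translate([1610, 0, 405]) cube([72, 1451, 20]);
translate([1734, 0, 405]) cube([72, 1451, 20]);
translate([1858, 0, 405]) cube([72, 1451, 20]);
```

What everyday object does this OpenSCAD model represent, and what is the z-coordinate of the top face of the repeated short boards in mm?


A bed frame. The slat-top height is 425 mm.

Four posts, four rails, and a row of slats — a bed frame. Slats sit on the rails at z = 251 + 154 = 405; with slat thickness 20, the top is 425 mm.


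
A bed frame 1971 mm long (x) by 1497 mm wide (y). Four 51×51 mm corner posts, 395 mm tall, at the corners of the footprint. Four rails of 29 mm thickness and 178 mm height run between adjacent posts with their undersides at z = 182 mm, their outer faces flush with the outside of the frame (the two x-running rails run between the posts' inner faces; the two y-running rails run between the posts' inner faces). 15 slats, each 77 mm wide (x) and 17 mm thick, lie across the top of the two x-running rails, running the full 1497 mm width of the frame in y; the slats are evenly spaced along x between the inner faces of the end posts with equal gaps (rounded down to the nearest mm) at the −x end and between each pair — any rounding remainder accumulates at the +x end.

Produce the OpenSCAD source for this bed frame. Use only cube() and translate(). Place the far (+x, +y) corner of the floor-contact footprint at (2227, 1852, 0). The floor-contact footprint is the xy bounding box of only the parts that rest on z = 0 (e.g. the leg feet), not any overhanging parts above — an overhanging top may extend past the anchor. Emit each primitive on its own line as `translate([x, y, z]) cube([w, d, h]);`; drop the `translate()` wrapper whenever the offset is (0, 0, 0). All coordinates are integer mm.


translate([256, 355, 0]) cube([51, 51, 395]);
translate([256, 1801, 0]) cube([51, 51, 395]);
translate([2176, 355, 0]) cube([51, 51, 395]);
translate([2176, 1801, 0]) cube([51, 51, 395]);
translate([307, 355, 182]) cube([1869, 29, 178]);
translate([307, 1823, 182]) cube([1869, 29, 178]);
translate([256, 406, 182]) cube([29, 1395, 178]);
translate([2198, 406, 182]) cube([29, 1395, 178]);
translate([351, 355, 360]) cube([77, 1497, 17]);
translate([472, 355, 360]) cube([77, 1497, 17]);
translate([593, 355, 360]) cube([77, 1497, 17]);
translate([714, 355, 360]) cube([77, 1497, 17]);
translate([835, 355, 360]) cube([77, 1497, 17]);
translate([956, 355, 360]) cube([77, 1497, 17]);
translate([1077, 355, 360]) cube([77, 1497, 17]);
translate([1198, 355, 360]) cube([77, 1497, 17]);
translate([1319, 355, 360]) cube([77, 1497, 17]);
translate([1440, 355, 360]) cube([77, 1497, 17]);
translate([1561, 355, 360]) cube([77, 1497, 17]);
translate([1682, 355, 360]) cube([77, 1497, 17]);
translate([1803, 355, 360]) cube([77, 1497, 17]);
translate([1924, 355, 360]) cube([77, 1497, 17]);
translate([2045, 355, 360]) cube([77, 1497, 17]);


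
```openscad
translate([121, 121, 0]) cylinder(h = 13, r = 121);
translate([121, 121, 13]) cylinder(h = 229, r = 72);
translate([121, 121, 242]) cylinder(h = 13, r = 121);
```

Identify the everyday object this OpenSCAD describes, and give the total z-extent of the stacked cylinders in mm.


A spool. The overall height is 255 mm.

Three coaxial cylinders, large–small–large — a spool. Two 13 mm flanges and a 229 mm core give 13 + 229 + 13 = 255 mm.


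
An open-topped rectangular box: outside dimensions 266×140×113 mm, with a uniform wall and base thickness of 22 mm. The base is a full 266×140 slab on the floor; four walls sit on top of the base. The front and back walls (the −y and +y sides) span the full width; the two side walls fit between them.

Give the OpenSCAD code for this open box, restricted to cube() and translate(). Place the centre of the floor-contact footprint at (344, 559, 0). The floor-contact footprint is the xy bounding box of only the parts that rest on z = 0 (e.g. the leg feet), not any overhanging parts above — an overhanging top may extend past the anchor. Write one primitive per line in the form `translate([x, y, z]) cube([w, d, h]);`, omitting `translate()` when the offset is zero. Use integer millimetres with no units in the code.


translate([211, 489, 0]) cube([266, 140, 22]);
translate([211, 489, 22]) cube([266, 22, 91]);
translate([211, 607, 22]) cube([266, 22, 91]);
translate([211, 511, 22]) cube([22, 96, 91]);
translate([455, 511, 22]) cube([22, 96, 91]);


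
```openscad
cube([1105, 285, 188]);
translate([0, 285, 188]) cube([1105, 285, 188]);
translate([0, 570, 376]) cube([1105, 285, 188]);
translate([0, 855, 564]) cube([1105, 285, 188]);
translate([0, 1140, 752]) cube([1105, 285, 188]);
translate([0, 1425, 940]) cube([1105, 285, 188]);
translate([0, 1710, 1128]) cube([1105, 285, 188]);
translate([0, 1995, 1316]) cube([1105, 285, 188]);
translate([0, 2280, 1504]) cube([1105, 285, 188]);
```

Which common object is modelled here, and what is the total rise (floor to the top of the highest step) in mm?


A staircase. The total rise is 1692 mm.

9 identical blocks, each offset up and back from the previous — a staircase. Each step is 188 mm tall and there are 9 of them, so the total rise is 9 × 188 = 1692 mm.


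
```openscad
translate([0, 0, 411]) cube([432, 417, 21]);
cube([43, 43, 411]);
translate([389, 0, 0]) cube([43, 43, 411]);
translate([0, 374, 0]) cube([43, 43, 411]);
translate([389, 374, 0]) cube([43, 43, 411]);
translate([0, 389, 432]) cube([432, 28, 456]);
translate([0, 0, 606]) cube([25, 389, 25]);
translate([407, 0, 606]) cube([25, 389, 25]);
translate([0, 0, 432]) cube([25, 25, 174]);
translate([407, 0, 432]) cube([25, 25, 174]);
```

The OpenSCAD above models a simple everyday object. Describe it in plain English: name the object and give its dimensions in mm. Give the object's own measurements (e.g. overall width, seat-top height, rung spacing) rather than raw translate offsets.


A chair. The seat is a 432×417×21 mm slab with its top at z = 432 mm, on four 43×43 mm corner legs (flush with the seat edges, standing on z = 0). A flat backrest 28 mm thick, 456 mm tall, spans the full seat width and rises from the seat top along its +y edge, rear face flush with the rear of the seat. Two armrests of 25×25 mm section run along each side from the seat's front edge to the front of the backrest, top faces 199 mm above the seat top and outer faces flush with the seat's x-edges; a 25×25 mm post under the front of each armrest stands on the seat at the front corner.


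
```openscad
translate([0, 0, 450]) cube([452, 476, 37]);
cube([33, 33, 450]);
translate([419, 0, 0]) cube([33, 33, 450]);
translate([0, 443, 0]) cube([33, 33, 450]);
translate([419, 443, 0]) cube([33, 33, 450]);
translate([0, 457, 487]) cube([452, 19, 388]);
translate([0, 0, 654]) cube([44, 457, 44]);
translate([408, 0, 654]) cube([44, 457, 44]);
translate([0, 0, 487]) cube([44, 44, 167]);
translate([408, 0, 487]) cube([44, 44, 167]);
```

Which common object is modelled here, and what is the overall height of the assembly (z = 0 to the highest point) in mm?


A chair. The overall height is 875 mm.

A slab on four corner posts with a tall panel at the back — a chair. The seat slab sits at z = 450 with thickness 37, and the 388 mm backrest starts at the seat top, so the overall height is 450 + 37 + 388 = 875 mm.


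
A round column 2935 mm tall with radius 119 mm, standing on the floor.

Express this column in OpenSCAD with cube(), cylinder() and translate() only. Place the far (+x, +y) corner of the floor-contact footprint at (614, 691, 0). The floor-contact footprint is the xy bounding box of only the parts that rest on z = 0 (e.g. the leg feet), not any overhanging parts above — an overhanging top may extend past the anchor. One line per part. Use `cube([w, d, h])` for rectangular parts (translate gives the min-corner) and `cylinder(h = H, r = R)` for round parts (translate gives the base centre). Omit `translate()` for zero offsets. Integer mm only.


translate([495, 572, 0]) cylinder(h = 2935, r = 119);


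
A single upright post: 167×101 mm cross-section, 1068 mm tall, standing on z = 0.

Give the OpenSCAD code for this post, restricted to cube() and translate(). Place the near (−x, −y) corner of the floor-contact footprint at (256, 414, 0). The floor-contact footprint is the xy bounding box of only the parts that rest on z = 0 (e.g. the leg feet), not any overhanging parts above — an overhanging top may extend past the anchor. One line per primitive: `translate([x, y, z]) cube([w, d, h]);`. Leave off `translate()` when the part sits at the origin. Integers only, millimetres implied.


translate([256, 414, 0]) cube([167, 101, 1068]);


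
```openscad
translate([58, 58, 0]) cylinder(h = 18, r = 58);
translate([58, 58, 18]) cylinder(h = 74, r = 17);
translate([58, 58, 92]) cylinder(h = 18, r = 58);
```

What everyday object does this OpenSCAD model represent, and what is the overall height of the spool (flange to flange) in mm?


A spool. The overall height is 110 mm.

Three coaxial cylinders, large–small–large — a spool. Two 18 mm flanges and a 74 mm core give 18 + 74 + 18 = 110 mm.


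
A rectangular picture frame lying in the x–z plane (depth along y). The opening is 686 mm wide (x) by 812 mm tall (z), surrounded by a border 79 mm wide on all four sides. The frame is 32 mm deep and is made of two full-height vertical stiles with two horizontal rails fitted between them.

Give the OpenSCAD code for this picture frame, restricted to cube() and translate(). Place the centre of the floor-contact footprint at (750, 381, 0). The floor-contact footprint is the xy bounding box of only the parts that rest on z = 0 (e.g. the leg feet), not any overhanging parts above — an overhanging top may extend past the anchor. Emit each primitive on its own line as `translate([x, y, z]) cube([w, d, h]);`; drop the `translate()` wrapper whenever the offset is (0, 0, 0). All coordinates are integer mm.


translate([328, 365, 0]) cube([79, 32, 970]);
translate([1093, 365, 0]) cube([79, 32, 970]);
translate([407, 365, 0]) cube([686, 32, 79]);
translate([407, 365, 891]) cube([686, 32, 79]);


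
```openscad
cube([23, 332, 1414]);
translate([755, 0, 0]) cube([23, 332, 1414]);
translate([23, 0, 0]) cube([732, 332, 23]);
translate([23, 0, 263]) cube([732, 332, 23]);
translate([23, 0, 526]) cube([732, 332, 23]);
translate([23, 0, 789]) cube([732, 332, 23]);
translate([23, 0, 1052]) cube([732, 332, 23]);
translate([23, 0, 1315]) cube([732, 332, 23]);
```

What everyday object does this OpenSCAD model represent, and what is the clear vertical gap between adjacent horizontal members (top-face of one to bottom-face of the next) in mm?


A bookshelf. The clear shelf gap is 240 mm.

Two tall side panels with 6 horizontal boards between them — a bookshelf. The first two shelf undersides are at z = 0 and z = 263; with shelf thickness 23, the clear gap is 263 − 0 − 23 = 240 mm.


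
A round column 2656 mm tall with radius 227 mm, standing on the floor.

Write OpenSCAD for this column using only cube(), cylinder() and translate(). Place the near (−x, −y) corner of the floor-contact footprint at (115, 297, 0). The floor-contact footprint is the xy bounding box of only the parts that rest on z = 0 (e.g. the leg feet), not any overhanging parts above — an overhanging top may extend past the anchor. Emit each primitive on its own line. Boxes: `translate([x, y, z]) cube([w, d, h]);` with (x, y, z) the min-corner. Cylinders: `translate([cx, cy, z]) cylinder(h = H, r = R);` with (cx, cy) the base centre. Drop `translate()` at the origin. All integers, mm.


translate([342, 524, 0]) cylinder(h = 2656, r = 227);


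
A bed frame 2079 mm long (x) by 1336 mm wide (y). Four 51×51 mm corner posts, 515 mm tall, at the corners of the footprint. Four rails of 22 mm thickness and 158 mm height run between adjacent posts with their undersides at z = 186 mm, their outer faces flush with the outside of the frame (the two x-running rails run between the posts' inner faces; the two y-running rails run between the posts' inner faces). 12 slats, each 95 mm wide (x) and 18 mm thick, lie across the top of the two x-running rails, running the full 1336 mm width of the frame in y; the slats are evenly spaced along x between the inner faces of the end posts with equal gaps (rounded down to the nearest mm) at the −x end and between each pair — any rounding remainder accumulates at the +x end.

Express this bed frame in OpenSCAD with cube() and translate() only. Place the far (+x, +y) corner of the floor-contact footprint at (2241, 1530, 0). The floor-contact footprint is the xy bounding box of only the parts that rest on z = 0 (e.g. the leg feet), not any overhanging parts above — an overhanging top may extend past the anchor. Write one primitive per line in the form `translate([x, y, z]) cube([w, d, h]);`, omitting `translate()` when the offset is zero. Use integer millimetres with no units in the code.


translate([162, 194, 0]) cube([51, 51, 515]);
translate([162, 1479, 0]) cube([51, 51, 515]);
translate([2190, 194, 0]) cube([51, 51, 515]);
translate([2190, 1479, 0]) cube([51, 51, 515]);
translate([213, 194, 186]) cube([1977, 22, 158]);
translate([213, 1508, 186]) cube([1977, 22, 158]);
translate([162, 245, 186]) cube([22, 1234, 158]);
translate([2219, 245, 186]) cube([22, 1234, 158]);
translate([277, 194, 344]) cube([95, 1336, 18]);
translate([436, 194, 344]) cube([95, 1336, 18]);
translate([595, 194, 344]) cube([95, 1336, 18]);
translate([754, 194, 344]) cube([95, 1336, 18]);
translate([913, 194, 344]) cube([95, 1336, 18]);
translate([1072, 194, 344]) cube([95, 1336, 18]);
translate([1231, 194, 344]) cube([95, 1336, 18]);
translate([1390, 194, 344]) cube([95, 1336, 18]);
translate([1549, 194, 344]) cube([95, 1336, 18]);
translate([1708, 194, 344]) cube([95, 1336, 18]);
translate([1867, 194, 344]) cube([95, 1336, 18]);
translate([2026, 194, 344]) cube([95, 1336, 18]);


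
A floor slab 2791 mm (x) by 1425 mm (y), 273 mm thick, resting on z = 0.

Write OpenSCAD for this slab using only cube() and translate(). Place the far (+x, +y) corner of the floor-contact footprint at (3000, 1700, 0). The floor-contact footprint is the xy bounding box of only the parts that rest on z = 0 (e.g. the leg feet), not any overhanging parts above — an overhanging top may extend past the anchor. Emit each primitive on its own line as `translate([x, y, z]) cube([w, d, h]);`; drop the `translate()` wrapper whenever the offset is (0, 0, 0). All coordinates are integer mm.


translate([209, 275, 0]) cube([2791, 1425, 273]);


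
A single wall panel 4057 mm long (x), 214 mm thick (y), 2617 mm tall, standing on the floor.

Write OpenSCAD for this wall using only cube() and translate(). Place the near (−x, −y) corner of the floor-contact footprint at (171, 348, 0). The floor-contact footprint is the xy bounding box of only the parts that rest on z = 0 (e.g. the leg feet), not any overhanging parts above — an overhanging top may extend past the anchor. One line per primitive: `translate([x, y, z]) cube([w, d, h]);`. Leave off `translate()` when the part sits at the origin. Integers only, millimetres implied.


translate([171, 348, 0]) cube([4057, 214, 2617]);


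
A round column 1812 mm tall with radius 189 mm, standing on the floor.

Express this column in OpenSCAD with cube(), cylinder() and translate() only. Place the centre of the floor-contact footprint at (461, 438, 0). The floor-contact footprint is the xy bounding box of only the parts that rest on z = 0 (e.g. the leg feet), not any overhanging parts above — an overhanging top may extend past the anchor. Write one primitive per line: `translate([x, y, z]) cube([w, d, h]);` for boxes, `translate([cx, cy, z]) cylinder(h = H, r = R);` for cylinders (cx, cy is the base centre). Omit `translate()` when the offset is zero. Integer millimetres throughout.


translate([461, 438, 0]) cylinder(h = 1812, r = 189);


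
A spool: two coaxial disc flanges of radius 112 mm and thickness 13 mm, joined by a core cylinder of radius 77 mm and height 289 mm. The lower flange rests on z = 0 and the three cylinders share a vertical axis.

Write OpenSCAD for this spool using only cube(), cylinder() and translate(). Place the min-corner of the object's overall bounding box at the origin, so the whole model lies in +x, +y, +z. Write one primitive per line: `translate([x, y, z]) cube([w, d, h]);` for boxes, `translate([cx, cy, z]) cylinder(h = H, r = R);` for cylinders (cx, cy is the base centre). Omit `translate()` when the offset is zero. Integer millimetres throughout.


translate([112, 112, 0]) cylinder(h = 13, r = 112);
translate([112, 112, 13]) cylinder(h = 289, r = 77);
translate([112, 112, 302]) cylinder(h = 13, r = 112);


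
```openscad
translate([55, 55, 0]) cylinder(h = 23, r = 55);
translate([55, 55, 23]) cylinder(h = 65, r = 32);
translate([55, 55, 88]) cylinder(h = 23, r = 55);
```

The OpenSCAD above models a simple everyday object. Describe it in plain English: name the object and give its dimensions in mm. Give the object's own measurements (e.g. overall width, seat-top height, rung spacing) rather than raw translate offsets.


A spool: two coaxial disc flanges of radius 55 mm and thickness 23 mm, joined by a core cylinder of radius 32 mm and height 65 mm. The lower flange rests on z = 0 and the three cylinders share a vertical axis.


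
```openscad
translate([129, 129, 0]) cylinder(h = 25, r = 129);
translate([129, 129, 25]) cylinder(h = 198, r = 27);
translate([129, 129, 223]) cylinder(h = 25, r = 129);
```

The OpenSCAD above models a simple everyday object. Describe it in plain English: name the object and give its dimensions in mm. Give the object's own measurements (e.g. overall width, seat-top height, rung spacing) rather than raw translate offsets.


A spool: two coaxial disc flanges of radius 129 mm and thickness 25 mm, joined by a core cylinder of radius 27 mm and height 198 mm. The lower flange rests on z = 0 and the three cylinders share a vertical axis.


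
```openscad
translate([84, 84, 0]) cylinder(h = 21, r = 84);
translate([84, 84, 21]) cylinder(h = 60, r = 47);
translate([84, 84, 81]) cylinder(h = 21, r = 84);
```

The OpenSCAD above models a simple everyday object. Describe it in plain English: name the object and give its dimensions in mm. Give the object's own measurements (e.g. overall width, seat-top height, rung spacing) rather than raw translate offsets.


A spool: two coaxial disc flanges of radius 84 mm and thickness 21 mm, joined by a core cylinder of radius 47 mm and height 60 mm. The lower flange rests on z = 0 and the three cylinders share a vertical axis.


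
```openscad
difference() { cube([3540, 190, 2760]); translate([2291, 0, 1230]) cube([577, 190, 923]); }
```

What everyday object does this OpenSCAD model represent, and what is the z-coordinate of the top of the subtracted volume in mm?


A wall with a window opening. The window head height is 2153 mm.

A wall with a rectangular opening subtracted — a window. Sill at z = 1230, opening 923 mm tall, so the head is at 1230 + 923 = 2153 mm.


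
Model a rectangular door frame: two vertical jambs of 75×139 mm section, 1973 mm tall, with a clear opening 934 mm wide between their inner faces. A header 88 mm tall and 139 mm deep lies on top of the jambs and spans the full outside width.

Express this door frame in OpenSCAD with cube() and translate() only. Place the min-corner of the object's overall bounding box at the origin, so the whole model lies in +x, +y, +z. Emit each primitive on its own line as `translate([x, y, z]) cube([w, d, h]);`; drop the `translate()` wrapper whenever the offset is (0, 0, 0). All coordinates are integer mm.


cube([75, 139, 1973]);
translate([1009, 0, 0]) cube([75, 139, 1973]);
translate([0, 0, 1973]) cube([1084, 139, 88]);


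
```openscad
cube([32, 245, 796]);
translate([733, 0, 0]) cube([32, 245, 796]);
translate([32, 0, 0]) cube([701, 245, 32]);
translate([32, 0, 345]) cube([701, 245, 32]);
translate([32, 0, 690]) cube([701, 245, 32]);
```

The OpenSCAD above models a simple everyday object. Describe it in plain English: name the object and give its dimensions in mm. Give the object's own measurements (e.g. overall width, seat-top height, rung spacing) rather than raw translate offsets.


An open bookshelf. Two side panels, each 32 mm thick, 245 mm deep and 796 mm tall, stand 765 mm apart (outside-to-outside). Between them sit 3 shelves, each 32 mm thick and 245 mm deep, spanning the full gap between the sides. The bottom shelf rests on the floor (its underside at z = 0) and the clear gap between one shelf's top and the next shelf's underside is 313 mm.


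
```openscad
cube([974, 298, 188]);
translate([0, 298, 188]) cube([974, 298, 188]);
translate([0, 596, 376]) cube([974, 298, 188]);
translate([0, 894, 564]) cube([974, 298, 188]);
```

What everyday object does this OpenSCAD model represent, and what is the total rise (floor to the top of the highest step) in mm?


A staircase. The total rise is 752 mm.

4 identical blocks, each offset up and back from the previous — a staircase. Each step is 188 mm tall and there are 4 of them, so the total rise is 4 × 188 = 752 mm.


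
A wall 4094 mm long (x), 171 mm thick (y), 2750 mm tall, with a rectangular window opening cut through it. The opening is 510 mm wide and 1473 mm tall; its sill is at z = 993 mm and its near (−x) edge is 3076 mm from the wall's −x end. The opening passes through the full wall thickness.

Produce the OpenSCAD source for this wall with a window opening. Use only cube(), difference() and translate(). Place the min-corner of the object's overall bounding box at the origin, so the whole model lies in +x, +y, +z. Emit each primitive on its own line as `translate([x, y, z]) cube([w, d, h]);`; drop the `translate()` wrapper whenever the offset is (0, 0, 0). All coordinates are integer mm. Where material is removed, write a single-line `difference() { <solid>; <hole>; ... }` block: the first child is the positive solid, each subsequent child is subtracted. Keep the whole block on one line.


difference() { cube([4094, 171, 2750]); translate([3076, 0, 993]) cube([510, 171, 1473]); }


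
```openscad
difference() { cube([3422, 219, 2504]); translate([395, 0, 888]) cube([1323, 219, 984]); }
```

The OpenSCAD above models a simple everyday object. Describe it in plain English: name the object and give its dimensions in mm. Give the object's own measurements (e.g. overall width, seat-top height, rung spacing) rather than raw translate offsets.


A wall 3422 mm long (x), 219 mm thick (y), 2504 mm tall, with a rectangular window opening cut through it. The opening is 1323 mm wide and 984 mm tall; its sill is at z = 888 mm and its near (−x) edge is 395 mm from the wall's −x end. The opening passes through the full wall thickness.
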